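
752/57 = 13+11/57 = 13.19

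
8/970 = 4/485 = 0.01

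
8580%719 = 671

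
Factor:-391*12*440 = -2064480 = - 2^5*3^1 *5^1*11^1*17^1*23^1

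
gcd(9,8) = 1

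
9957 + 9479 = 19436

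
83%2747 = 83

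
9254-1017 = 8237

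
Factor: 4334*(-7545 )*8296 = -2^4*3^1*5^1*11^1*17^1*61^1* 197^1*503^1 = - 271279448880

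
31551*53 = 1672203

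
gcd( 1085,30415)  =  35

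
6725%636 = 365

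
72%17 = 4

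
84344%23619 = 13487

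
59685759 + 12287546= 71973305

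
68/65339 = 68/65339 = 0.00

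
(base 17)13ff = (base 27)882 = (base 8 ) 13642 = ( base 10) 6050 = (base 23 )ba1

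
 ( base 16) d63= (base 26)51l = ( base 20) 8b7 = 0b110101100011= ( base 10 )3427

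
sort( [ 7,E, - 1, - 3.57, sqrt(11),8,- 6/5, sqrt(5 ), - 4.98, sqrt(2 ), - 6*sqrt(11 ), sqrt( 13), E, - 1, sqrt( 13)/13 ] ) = [ - 6 * sqrt( 11 ), - 4.98,- 3.57, - 6/5,-1, - 1, sqrt( 13 )/13,  sqrt( 2), sqrt ( 5 ), E,  E,sqrt (11),sqrt(13 ), 7, 8]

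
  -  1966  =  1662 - 3628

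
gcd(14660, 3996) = 4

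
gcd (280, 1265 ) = 5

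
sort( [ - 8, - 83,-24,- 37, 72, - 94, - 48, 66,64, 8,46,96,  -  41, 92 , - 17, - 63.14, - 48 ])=[ - 94, - 83, - 63.14, - 48,-48,-41, - 37, - 24, - 17, - 8,8, 46, 64,66, 72,92, 96 ]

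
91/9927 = 91/9927 = 0.01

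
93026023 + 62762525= 155788548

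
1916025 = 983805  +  932220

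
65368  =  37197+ 28171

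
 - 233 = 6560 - 6793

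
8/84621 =8/84621 = 0.00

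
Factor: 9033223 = 509^1*17747^1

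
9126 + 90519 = 99645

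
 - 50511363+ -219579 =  - 50730942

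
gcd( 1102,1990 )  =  2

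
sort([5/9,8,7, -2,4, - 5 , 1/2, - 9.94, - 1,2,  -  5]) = [ - 9.94, - 5,-5, - 2,-1,1/2,5/9 , 2,4,7,8]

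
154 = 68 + 86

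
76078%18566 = 1814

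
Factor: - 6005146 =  - 2^1* 7^2 *29^1 * 2113^1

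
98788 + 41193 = 139981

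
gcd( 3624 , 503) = 1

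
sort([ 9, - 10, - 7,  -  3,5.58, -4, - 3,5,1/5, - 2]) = [  -  10,-7,-4, - 3, - 3, - 2, 1/5,5,5.58 , 9 ]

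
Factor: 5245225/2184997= 5^2*209809^1*2184997^(-1) 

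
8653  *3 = 25959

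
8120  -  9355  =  -1235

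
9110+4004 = 13114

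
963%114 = 51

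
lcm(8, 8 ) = 8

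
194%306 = 194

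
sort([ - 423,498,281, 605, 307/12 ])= [ - 423,307/12,281,498,605 ]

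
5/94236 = 5/94236 = 0.00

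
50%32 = 18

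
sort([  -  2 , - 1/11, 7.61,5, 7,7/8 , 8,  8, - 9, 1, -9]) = [ - 9, - 9,  -  2, - 1/11,7/8, 1 , 5 , 7,7.61,8,8 ]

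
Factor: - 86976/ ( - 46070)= 43488/23035  =  2^5*3^2* 5^( - 1) * 17^( - 1)* 151^1*271^( - 1 ) 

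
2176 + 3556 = 5732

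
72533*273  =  19801509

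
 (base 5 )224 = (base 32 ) 20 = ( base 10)64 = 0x40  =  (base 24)2g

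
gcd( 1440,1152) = 288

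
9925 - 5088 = 4837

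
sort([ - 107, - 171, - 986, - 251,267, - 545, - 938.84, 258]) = [ - 986, - 938.84 ,-545, - 251, - 171, - 107, 258,267] 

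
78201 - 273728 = - 195527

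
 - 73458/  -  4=18364 + 1/2 =18364.50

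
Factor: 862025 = 5^2*29^2 * 41^1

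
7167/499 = 14+181/499=14.36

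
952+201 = 1153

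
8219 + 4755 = 12974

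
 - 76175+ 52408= - 23767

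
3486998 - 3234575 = 252423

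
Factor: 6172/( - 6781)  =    -  2^2 *1543^1*6781^( - 1)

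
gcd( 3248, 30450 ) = 406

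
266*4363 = 1160558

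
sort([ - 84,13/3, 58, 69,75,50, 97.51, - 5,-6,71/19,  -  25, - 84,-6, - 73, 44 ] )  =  [ - 84, - 84, - 73, - 25, - 6, - 6, - 5, 71/19,13/3, 44,50, 58,  69 , 75, 97.51]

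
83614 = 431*194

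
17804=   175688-157884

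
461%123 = 92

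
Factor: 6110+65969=72079 = 7^2*1471^1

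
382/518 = 191/259 = 0.74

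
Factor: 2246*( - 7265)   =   - 2^1 *5^1*1123^1*1453^1 = -16317190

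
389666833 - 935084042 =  - 545417209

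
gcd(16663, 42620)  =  1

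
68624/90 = 762 + 22/45 = 762.49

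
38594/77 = 38594/77 = 501.22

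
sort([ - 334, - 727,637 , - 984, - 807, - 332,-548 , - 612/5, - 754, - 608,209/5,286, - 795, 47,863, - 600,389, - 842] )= [ - 984, -842, - 807, - 795 , - 754,  -  727, - 608, - 600,- 548, - 334, - 332, - 612/5, 209/5,47, 286, 389,637, 863 ] 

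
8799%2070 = 519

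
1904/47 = 1904/47=40.51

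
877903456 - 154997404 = 722906052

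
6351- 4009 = 2342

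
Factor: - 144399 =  - 3^1*127^1*379^1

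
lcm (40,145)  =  1160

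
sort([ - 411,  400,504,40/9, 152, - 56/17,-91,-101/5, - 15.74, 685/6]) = [-411, - 91, - 101/5,  -  15.74,-56/17,40/9, 685/6,152,400,  504] 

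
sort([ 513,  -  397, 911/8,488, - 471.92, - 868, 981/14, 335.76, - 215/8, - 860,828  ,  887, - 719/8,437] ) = [  -  868, - 860 ,-471.92, - 397, -719/8, - 215/8,981/14,911/8,335.76,437 , 488, 513,828,887 ]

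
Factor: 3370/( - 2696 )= -2^(-2)*5^1= - 5/4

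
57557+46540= 104097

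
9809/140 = 70 + 9/140 = 70.06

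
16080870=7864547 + 8216323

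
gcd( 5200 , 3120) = 1040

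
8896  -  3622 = 5274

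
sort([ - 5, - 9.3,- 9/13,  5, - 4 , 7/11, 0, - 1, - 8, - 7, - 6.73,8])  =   [  -  9.3, - 8, - 7, - 6.73,-5, - 4, - 1, - 9/13,0, 7/11,5, 8]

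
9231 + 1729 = 10960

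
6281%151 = 90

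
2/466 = 1/233= 0.00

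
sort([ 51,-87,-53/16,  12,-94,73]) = [ - 94, - 87, - 53/16,12,  51,73 ]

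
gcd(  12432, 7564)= 4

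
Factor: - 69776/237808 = -7^2*167^( - 1) = - 49/167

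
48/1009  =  48/1009 = 0.05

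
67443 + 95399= 162842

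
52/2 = 26 = 26.00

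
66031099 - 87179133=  -21148034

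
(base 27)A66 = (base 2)1110100100010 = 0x1D22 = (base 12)4396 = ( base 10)7458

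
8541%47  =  34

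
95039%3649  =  165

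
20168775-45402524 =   -  25233749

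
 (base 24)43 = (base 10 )99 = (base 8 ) 143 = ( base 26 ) 3l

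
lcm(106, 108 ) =5724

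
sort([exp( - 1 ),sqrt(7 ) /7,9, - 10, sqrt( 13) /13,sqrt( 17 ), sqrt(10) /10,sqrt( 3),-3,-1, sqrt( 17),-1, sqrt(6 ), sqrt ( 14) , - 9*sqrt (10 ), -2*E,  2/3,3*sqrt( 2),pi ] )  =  [ - 9*sqrt( 10),- 10, - 2*E, - 3, - 1, -1, sqrt( 13 ) /13, sqrt(10 ) /10, exp(-1 ), sqrt( 7)/7,2/3,sqrt( 3),  sqrt( 6), pi,sqrt( 14 ), sqrt(17 ), sqrt (17 ), 3*sqrt( 2 ),9 ]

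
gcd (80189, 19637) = 1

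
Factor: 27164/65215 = 2^2*5^( - 1)*6791^1*13043^(-1)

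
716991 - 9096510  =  -8379519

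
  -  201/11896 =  - 1+11695/11896 = - 0.02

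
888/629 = 1 + 7/17 =1.41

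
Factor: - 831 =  - 3^1 * 277^1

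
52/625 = 52/625 = 0.08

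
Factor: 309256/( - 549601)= - 2^3 * 13^ (-1)*29^1*31^1*43^1 * 67^(-1 )*631^(- 1) 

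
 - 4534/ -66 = 2267/33=68.70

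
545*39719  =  21646855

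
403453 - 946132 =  - 542679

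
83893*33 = 2768469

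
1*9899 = 9899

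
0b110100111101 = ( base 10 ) 3389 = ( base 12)1B65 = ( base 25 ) 5AE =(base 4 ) 310331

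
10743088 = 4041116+6701972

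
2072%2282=2072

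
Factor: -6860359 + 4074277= - 2786082  =  -  2^1*3^1*13^1*23^1*1553^1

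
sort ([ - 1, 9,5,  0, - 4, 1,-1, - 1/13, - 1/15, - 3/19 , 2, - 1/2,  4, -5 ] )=[ - 5, - 4,  -  1,-1,  -  1/2, - 3/19, - 1/13, -1/15, 0, 1, 2,4,5, 9 ]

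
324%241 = 83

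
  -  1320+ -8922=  - 10242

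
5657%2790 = 77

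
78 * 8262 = 644436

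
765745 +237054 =1002799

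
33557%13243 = 7071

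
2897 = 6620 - 3723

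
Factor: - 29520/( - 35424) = 5/6 = 2^( - 1 )*3^ ( - 1) *5^1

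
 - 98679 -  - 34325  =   - 64354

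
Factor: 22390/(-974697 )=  - 2^1*3^( - 1)*5^1*569^( - 1 )*571^(-1)*2239^1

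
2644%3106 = 2644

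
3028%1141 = 746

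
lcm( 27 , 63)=189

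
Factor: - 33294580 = -2^2*5^1*11^1*151339^1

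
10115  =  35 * 289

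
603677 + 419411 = 1023088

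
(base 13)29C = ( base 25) ih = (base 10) 467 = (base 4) 13103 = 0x1D3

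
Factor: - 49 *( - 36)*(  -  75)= - 132300 = -2^2 *3^3*5^2*7^2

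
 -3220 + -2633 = -5853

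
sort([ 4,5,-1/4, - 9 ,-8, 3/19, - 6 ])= [ - 9 , - 8,-6, - 1/4,3/19,4, 5 ]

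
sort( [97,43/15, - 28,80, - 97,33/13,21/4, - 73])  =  [ - 97,-73, - 28, 33/13,43/15,21/4,80,97]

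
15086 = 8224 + 6862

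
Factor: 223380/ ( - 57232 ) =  - 765/196=- 2^( - 2 )*3^2*5^1*7^( - 2)*17^1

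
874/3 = 874/3 = 291.33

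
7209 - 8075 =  - 866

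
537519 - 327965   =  209554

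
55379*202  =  11186558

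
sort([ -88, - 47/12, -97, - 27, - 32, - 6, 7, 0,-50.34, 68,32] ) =[ - 97, - 88, - 50.34, - 32,-27, - 6, - 47/12,0, 7, 32, 68 ]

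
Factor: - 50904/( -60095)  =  72/85 = 2^3*3^2*5^(-1)*17^(-1)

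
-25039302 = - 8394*2983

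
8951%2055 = 731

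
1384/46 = 692/23 = 30.09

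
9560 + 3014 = 12574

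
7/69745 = 7/69745 = 0.00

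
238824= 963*248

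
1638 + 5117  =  6755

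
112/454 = 56/227= 0.25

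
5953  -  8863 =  - 2910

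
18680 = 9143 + 9537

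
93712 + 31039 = 124751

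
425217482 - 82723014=342494468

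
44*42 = 1848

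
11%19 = 11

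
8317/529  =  15+382/529 = 15.72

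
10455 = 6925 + 3530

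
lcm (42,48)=336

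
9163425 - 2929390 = 6234035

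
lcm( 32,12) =96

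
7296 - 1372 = 5924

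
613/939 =613/939 = 0.65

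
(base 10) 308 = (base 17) 112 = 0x134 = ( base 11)260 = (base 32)9K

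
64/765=64/765 = 0.08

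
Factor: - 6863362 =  - 2^1*11^2*79^1*359^1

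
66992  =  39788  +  27204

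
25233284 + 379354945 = 404588229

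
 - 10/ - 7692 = 5/3846=0.00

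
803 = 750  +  53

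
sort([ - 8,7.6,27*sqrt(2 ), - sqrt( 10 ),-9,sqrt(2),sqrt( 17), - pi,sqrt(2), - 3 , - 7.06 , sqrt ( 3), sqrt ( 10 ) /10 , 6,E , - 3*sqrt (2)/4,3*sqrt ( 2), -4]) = [ - 9, - 8, - 7.06, - 4, - sqrt( 10 ),-pi, - 3, - 3*sqrt ( 2)/4, sqrt ( 10)/10,sqrt (2),  sqrt(2),sqrt(3 ), E, sqrt(17), 3*sqrt(2),6,7.6, 27 *sqrt (2)] 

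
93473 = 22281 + 71192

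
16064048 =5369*2992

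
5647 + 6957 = 12604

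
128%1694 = 128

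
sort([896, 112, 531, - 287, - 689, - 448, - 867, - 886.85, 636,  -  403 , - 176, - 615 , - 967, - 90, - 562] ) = [-967, - 886.85,-867, - 689, - 615, -562,-448, - 403, - 287, - 176, - 90, 112, 531, 636,896 ]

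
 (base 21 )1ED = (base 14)3b6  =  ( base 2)1011101100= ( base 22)1c0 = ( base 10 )748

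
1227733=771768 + 455965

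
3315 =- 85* (-39)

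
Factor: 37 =37^1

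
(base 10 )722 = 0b1011010010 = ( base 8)1322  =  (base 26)11k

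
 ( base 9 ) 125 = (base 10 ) 104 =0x68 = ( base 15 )6e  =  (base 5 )404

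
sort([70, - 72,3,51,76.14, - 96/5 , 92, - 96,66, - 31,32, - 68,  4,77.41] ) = [- 96, - 72,-68, - 31, - 96/5, 3,4,32,51, 66, 70,76.14 , 77.41,92]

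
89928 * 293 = 26348904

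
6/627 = 2/209 = 0.01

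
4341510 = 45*96478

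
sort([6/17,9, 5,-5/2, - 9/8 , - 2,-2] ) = [-5/2,-2, - 2,-9/8,6/17, 5, 9 ]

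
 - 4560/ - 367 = 12 + 156/367 = 12.43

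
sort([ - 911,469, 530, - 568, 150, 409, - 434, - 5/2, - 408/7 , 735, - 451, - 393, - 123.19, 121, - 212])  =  [ - 911,-568, - 451, - 434, - 393, - 212,-123.19 ,  -  408/7, - 5/2,121, 150,409, 469, 530,735] 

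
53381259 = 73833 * 723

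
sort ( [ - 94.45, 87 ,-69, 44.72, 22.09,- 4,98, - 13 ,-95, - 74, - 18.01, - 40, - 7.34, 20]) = [ - 95,-94.45, - 74,-69, - 40, - 18.01,  -  13, - 7.34, - 4 , 20, 22.09, 44.72,87 , 98]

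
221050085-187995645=33054440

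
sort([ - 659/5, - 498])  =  [- 498, - 659/5]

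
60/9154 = 30/4577  =  0.01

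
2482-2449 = 33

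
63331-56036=7295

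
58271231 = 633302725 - 575031494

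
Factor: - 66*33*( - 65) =2^1*3^2 * 5^1*11^2*13^1 = 141570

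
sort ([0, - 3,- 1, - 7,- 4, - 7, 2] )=[ -7, - 7, - 4 ,  -  3, - 1,0,  2]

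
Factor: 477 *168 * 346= 2^4*3^3*7^1*53^1*173^1 = 27727056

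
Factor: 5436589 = 233^1*23333^1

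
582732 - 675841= - 93109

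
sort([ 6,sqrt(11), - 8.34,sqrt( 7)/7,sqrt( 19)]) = [ - 8.34,sqrt(7 )/7,sqrt (11 ),sqrt(19),6 ]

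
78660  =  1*78660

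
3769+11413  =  15182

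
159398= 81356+78042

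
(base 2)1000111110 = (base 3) 210021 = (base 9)707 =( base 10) 574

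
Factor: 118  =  2^1*59^1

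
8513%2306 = 1595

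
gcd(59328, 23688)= 72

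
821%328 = 165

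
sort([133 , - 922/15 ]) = [-922/15,133]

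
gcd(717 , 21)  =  3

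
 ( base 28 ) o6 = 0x2A6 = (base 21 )1b6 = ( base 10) 678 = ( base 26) 102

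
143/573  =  143/573  =  0.25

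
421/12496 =421/12496 =0.03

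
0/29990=0 = 0.00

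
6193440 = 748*8280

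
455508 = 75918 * 6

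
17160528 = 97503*176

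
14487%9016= 5471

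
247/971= 247/971=0.25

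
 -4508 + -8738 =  - 13246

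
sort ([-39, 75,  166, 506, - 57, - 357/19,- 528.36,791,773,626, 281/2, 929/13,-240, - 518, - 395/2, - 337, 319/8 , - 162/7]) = [-528.36, - 518, - 337,-240, - 395/2,-57,-39,-162/7,-357/19,  319/8,929/13, 75,281/2,166,506,626,773, 791] 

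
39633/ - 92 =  - 431  +  19/92  =  -  430.79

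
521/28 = 18+17/28=18.61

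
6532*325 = 2122900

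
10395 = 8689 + 1706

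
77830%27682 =22466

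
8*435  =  3480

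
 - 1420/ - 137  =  1420/137 = 10.36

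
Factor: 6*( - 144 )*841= - 726624 = -2^5*3^3*29^2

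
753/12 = 251/4 = 62.75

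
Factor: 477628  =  2^2*97^1*1231^1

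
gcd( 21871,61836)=1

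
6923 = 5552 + 1371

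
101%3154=101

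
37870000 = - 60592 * ( - 625)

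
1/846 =1/846  =  0.00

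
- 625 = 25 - 650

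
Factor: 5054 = 2^1 * 7^1*19^2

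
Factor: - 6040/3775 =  - 8/5 =-2^3*5^( - 1 )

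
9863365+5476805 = 15340170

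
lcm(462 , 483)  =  10626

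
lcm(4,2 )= 4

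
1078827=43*25089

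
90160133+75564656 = 165724789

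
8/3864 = 1/483 = 0.00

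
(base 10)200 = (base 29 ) 6q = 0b11001000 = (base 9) 242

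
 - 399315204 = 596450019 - 995765223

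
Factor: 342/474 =3^1*19^1*79^( - 1) = 57/79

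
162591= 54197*3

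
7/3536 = 7/3536 = 0.00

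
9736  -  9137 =599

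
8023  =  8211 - 188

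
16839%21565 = 16839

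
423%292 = 131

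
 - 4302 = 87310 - 91612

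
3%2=1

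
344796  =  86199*4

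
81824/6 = 40912/3 = 13637.33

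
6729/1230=5 + 193/410= 5.47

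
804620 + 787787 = 1592407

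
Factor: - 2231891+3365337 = 1133446 =2^1*566723^1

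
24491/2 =24491/2 = 12245.50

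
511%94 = 41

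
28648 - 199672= - 171024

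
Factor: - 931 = - 7^2*19^1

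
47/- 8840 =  - 1 + 8793/8840   =  - 0.01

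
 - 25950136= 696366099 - 722316235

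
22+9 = 31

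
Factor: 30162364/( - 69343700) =-7540591/17335925 = - 5^( - 2)*1129^1*6679^1 * 693437^ ( - 1 ) 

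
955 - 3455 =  - 2500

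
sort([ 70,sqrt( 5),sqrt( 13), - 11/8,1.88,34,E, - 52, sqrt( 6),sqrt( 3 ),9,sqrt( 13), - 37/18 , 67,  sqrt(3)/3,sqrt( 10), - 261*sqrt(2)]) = [ - 261*sqrt(2), - 52,-37/18, - 11/8,sqrt( 3)/3,sqrt( 3),1.88,sqrt( 5),sqrt( 6 ),E,sqrt( 10),sqrt(13 ),  sqrt( 13 ),9,34,67, 70]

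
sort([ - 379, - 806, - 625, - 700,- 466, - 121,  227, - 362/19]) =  [-806 , - 700, - 625, -466, - 379,-121, - 362/19 , 227] 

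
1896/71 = 26  +  50/71= 26.70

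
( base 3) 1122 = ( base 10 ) 44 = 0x2C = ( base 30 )1e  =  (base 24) 1K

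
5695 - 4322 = 1373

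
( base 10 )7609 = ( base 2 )1110110111001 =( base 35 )67E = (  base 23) e8j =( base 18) 158d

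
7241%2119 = 884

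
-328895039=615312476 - 944207515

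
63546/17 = 3738  =  3738.00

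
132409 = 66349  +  66060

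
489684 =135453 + 354231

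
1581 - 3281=-1700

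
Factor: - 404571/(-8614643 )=3^1*71^( - 1 )*121333^( - 1 )*134857^1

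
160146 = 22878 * 7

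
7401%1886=1743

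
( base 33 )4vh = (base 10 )5396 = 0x1514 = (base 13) 25c1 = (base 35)4E6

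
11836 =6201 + 5635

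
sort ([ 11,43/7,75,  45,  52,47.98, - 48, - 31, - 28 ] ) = [  -  48, - 31,-28 , 43/7,11 , 45,47.98,52, 75 ]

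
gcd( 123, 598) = 1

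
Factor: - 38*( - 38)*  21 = 30324=2^2*3^1*7^1*19^2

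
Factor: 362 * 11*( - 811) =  - 2^1*11^1*181^1*811^1=- 3229402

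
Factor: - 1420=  - 2^2*5^1*71^1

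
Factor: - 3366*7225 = - 24319350 = -2^1*3^2 * 5^2*11^1*17^3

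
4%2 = 0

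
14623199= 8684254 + 5938945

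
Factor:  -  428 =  - 2^2*107^1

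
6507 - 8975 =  - 2468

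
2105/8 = 2105/8 = 263.12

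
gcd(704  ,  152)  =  8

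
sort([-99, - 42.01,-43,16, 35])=[-99, - 43,  -  42.01, 16, 35] 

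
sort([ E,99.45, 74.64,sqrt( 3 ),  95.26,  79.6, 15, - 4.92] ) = [ - 4.92 , sqrt( 3), E,15 , 74.64, 79.6,95.26, 99.45 ] 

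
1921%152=97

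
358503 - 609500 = -250997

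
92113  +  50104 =142217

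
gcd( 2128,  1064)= 1064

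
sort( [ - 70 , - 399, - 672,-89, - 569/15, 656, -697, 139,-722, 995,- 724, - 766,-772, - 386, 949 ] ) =[ - 772 , - 766 , - 724,-722,-697,-672, - 399, - 386, - 89, -70,-569/15, 139 , 656, 949,995]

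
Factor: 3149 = 47^1 * 67^1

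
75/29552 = 75/29552 = 0.00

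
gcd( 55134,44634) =6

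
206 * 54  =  11124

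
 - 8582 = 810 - 9392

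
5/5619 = 5/5619 = 0.00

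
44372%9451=6568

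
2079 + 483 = 2562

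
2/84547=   2/84547  =  0.00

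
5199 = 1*5199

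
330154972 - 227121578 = 103033394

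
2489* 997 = 2481533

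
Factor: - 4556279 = - 7^1*13^1*50069^1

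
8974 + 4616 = 13590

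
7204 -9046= - 1842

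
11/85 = 11/85 =0.13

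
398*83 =33034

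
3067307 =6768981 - 3701674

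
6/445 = 6/445 = 0.01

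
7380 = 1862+5518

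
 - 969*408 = -395352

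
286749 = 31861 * 9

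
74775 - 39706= 35069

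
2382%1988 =394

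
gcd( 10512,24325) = 1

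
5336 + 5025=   10361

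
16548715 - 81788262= - 65239547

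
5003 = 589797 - 584794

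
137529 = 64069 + 73460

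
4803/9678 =1601/3226 = 0.50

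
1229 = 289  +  940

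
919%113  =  15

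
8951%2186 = 207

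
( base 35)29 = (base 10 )79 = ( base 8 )117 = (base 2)1001111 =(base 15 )54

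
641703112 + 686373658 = 1328076770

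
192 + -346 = -154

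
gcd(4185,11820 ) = 15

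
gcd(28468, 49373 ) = 1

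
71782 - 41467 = 30315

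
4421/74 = 59  +  55/74=59.74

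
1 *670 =670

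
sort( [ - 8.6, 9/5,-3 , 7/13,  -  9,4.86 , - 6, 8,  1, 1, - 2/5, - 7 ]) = [-9 , - 8.6, - 7, - 6,  -  3,-2/5, 7/13,1, 1, 9/5, 4.86, 8]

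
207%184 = 23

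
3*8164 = 24492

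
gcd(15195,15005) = 5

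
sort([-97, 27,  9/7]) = [ - 97, 9/7,27 ]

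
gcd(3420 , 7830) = 90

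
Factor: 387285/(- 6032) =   -  2^(- 4)*3^1 * 5^1*13^( - 1 )*29^( - 1)*25819^1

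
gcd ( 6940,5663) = 1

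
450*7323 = 3295350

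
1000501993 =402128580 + 598373413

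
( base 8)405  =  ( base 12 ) 199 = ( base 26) a1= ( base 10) 261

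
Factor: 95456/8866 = 2^4* 11^( - 1)*13^(-1 )*19^1*31^( - 1)  *  157^1 = 47728/4433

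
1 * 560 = 560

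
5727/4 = 5727/4=1431.75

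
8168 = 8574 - 406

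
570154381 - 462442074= 107712307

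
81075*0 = 0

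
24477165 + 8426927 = 32904092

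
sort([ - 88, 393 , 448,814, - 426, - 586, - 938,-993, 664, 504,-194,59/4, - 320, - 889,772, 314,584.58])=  [-993, - 938,-889, - 586, - 426, - 320,-194, - 88, 59/4 , 314,393,448,504,584.58,  664,  772, 814 ]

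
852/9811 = 852/9811=0.09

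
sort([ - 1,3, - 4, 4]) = [ - 4, - 1,3,4 ] 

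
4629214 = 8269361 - 3640147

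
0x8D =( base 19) 78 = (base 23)63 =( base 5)1031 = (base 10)141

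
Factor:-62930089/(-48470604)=2^( - 2) * 3^( -1) * 7^( - 2) * 13^( - 1 ) * 17^ ( - 1)*373^( - 1 ) * 4129^1*15241^1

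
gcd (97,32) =1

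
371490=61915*6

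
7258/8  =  3629/4 = 907.25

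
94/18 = 47/9 = 5.22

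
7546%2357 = 475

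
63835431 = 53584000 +10251431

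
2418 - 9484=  - 7066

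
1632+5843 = 7475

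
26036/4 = 6509 = 6509.00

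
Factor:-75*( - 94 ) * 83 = 585150= 2^1*3^1*5^2*47^1*83^1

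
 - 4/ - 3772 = 1/943= 0.00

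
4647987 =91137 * 51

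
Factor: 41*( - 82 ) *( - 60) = 2^3* 3^1*5^1 * 41^2 = 201720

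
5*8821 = 44105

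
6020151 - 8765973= - 2745822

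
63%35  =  28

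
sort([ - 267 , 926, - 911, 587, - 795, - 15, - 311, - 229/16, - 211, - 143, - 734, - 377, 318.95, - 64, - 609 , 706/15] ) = [ - 911, - 795, - 734, - 609 , - 377,-311, - 267, - 211, - 143, - 64 , - 15, - 229/16 , 706/15,318.95 , 587, 926] 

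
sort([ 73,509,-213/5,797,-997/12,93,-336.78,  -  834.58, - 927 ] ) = [-927 ,  -  834.58,  -  336.78, - 997/12 ,-213/5,73,93,509,797] 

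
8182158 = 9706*843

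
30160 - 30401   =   - 241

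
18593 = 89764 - 71171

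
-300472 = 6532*(  -  46)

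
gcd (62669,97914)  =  1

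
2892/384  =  7+17/32  =  7.53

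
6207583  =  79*78577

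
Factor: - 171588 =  - 2^2 * 3^1*79^1  *  181^1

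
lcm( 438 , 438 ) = 438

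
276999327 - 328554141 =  - 51554814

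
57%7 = 1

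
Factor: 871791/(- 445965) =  - 290597/148655 = -  5^(  -  1)*13^( - 1 )*2287^( - 1)*290597^1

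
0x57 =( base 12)73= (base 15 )5c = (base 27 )36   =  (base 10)87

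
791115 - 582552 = 208563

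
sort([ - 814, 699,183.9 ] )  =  [ - 814,183.9,  699]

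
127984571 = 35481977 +92502594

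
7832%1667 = 1164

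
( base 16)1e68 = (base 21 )hde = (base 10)7784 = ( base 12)4608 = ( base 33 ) 74t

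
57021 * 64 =3649344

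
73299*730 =53508270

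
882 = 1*882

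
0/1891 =0 = 0.00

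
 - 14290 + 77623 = 63333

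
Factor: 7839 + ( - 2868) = 4971 = 3^1*1657^1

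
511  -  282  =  229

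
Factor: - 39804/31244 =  - 93/73 = - 3^1*31^1*73^ ( - 1 )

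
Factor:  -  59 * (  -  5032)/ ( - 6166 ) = -2^2*17^1*37^1*59^1*3083^ ( - 1 )  =  - 148444/3083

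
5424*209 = 1133616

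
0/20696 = 0 = 0.00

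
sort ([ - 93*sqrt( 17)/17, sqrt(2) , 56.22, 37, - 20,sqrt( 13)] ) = [ - 93 * sqrt(17)/17, - 20,sqrt (2),sqrt( 13), 37,56.22 ] 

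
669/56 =669/56 = 11.95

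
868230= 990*877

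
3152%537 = 467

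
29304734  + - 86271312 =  - 56966578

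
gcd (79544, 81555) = 1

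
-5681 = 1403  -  7084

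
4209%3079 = 1130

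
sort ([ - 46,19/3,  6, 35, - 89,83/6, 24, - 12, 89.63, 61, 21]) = [ - 89, - 46, - 12 , 6,19/3,83/6, 21,24, 35, 61,89.63] 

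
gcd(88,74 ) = 2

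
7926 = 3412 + 4514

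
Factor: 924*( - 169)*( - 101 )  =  2^2*3^1*7^1 * 11^1 *13^2*101^1=   15771756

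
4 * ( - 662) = -2648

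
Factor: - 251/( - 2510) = 1/10 = 2^( - 1 ) *5^( - 1)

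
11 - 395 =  - 384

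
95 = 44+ 51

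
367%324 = 43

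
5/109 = 5/109 = 0.05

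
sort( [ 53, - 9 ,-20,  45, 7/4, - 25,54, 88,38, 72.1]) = [ - 25, - 20, - 9, 7/4, 38, 45,  53,54,72.1 , 88]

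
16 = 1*16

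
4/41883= 4/41883= 0.00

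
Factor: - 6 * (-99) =2^1 * 3^3*11^1 = 594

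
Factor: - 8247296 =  - 2^11*4027^1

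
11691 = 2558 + 9133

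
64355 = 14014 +50341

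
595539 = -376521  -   - 972060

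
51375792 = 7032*7306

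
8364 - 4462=3902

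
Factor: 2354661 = 3^2 * 61^1*4289^1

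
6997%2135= 592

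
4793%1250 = 1043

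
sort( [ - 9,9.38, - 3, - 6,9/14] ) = [-9, - 6, - 3, 9/14, 9.38 ]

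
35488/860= 41 + 57/215 = 41.27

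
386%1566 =386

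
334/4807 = 334/4807 =0.07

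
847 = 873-26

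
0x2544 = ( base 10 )9540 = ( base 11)7193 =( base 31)9sn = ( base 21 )10D6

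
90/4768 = 45/2384 = 0.02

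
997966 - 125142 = 872824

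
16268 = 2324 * 7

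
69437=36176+33261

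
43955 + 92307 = 136262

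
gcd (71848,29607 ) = 1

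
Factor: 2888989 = 977^1*2957^1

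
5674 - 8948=- 3274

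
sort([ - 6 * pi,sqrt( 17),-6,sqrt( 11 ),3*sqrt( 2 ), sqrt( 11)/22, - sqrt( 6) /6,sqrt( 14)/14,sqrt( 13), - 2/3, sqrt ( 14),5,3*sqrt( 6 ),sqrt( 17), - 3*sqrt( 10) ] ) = [ -6*pi,-3*sqrt( 10), - 6, - 2/3, - sqrt(6 ) /6, sqrt( 11)/22 , sqrt( 14)/14,sqrt(11),sqrt(13), sqrt(14 ),sqrt( 17 ),sqrt( 17),  3*sqrt( 2 ), 5,3 *sqrt( 6 )]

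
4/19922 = 2/9961=0.00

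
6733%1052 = 421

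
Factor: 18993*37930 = 720404490 = 2^1*3^1*5^1*13^1*487^1*3793^1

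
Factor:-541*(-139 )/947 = 75199/947 = 139^1*541^1 * 947^(- 1) 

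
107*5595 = 598665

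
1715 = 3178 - 1463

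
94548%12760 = 5228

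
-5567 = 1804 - 7371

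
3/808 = 3/808 = 0.00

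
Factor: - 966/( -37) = 2^1*3^1*7^1 * 23^1*37^( - 1 )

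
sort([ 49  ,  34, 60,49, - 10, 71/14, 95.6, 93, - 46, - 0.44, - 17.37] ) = [-46, - 17.37, - 10, - 0.44, 71/14, 34, 49, 49, 60, 93, 95.6]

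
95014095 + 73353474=168367569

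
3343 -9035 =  - 5692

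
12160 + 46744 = 58904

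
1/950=1/950=0.00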